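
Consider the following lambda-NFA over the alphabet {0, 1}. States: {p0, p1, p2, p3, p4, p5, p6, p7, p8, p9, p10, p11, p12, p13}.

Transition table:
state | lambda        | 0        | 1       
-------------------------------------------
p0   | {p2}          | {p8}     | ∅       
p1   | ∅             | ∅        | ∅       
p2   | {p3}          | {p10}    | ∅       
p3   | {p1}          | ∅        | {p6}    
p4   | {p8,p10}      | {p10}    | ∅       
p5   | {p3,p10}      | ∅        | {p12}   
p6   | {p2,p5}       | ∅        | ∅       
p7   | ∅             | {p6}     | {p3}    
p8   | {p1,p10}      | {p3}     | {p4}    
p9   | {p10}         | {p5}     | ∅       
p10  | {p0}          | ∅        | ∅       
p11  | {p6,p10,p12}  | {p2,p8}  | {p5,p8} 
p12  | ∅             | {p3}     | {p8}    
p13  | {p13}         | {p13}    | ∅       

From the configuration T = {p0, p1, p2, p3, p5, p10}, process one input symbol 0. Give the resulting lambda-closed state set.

{p0, p1, p2, p3, p8, p10}

p0 on 0 → {p8}.
p2 on 0 → {p10}.
No 0-transition from p1, p3, p5, p10.
Union after reading 0: {p8, p10}.
Now take the lambda-closure:
From p8 via lambda: add p1.
From p10 via lambda: add p0.
From p0 via lambda: add p2.
From p2 via lambda: add p3.
No new states can be added; the closed set is {p0, p1, p2, p3, p8, p10}.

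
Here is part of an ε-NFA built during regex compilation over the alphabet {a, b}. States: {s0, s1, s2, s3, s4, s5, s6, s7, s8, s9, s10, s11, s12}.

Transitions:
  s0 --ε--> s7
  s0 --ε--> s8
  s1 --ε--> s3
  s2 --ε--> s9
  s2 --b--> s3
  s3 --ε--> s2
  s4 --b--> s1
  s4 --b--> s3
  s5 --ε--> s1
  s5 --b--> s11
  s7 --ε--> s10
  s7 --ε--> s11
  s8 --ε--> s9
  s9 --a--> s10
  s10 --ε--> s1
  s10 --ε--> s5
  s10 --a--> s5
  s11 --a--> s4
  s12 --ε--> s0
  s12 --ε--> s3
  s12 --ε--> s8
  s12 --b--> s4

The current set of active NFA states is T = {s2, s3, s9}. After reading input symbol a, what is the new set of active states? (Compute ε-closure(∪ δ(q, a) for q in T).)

s9 on a → {s10}.
No a-transition from s2, s3.
Union after reading a: {s10}.
Now take the ε-closure:
From s10 via ε: add s1, s5.
From s1 via ε: add s3.
From s3 via ε: add s2.
From s2 via ε: add s9.
No new states can be added; the closed set is {s1, s2, s3, s5, s9, s10}.

{s1, s2, s3, s5, s9, s10}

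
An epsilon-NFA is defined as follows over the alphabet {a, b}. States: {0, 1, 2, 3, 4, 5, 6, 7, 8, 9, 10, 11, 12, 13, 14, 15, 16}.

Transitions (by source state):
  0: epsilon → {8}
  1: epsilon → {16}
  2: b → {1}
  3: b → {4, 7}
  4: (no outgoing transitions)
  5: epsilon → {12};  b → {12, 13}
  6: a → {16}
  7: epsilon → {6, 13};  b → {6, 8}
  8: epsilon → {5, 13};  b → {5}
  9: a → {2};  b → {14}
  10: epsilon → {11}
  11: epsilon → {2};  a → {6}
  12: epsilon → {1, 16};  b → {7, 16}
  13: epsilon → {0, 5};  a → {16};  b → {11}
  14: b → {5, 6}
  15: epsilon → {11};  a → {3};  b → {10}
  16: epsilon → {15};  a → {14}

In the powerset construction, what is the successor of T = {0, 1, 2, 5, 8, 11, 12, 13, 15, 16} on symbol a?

{2, 3, 6, 11, 14, 15, 16}

11 on a → {6}.
13 on a → {16}.
15 on a → {3}.
16 on a → {14}.
No a-transition from 0, 1, 2, 5, 8, 12.
Union after reading a: {3, 6, 14, 16}.
Now take the epsilon-closure:
From 16 via epsilon: add 15.
From 15 via epsilon: add 11.
From 11 via epsilon: add 2.
No new states can be added; the closed set is {2, 3, 6, 11, 14, 15, 16}.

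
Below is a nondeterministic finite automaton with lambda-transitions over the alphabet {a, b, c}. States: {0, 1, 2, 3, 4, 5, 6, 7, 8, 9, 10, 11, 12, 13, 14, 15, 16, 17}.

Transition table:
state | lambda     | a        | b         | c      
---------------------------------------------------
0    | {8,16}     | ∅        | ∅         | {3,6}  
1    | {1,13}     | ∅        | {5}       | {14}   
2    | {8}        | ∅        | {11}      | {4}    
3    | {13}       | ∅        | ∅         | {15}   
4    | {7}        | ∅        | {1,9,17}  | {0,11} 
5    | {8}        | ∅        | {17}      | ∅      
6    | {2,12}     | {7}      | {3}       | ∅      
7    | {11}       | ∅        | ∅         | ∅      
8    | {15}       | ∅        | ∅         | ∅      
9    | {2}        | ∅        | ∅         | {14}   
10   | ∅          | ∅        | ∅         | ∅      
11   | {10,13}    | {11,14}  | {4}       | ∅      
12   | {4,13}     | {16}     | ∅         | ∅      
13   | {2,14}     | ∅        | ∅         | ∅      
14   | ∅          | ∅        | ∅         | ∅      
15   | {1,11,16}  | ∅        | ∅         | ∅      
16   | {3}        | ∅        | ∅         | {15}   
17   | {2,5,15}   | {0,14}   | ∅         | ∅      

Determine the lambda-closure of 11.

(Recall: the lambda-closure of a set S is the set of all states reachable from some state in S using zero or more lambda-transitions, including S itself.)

Start with {11}.
From 11 via lambda: add 10, 13.
From 13 via lambda: add 2, 14.
From 2 via lambda: add 8.
From 8 via lambda: add 15.
From 15 via lambda: add 1, 16.
From 16 via lambda: add 3.
No new states can be added; the closed set is {1, 2, 3, 8, 10, 11, 13, 14, 15, 16}.

{1, 2, 3, 8, 10, 11, 13, 14, 15, 16}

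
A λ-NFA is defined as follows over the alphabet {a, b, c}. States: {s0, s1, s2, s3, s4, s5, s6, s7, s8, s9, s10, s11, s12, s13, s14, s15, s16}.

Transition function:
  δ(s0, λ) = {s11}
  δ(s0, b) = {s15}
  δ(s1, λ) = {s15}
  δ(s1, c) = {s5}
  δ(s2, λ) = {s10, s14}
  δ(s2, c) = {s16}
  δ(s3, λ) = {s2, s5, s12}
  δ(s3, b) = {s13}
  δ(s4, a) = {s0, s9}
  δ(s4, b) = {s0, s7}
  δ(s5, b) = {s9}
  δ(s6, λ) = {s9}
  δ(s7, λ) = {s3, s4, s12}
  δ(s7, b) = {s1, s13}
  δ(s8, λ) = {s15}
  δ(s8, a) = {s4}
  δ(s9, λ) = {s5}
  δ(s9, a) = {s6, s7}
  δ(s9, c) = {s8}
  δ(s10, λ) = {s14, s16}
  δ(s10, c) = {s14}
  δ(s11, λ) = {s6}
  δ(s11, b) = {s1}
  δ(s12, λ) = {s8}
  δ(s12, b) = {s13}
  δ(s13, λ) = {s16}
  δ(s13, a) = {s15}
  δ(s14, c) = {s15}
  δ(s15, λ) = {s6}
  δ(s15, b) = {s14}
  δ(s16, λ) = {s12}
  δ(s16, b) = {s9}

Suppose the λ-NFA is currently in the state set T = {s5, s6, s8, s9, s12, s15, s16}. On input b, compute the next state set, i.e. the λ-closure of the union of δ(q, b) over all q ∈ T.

s5 on b → {s9}.
s12 on b → {s13}.
s15 on b → {s14}.
s16 on b → {s9}.
No b-transition from s6, s8, s9.
Union after reading b: {s9, s13, s14}.
Now take the λ-closure:
From s9 via λ: add s5.
From s13 via λ: add s16.
From s16 via λ: add s12.
From s12 via λ: add s8.
From s8 via λ: add s15.
From s15 via λ: add s6.
No new states can be added; the closed set is {s5, s6, s8, s9, s12, s13, s14, s15, s16}.

{s5, s6, s8, s9, s12, s13, s14, s15, s16}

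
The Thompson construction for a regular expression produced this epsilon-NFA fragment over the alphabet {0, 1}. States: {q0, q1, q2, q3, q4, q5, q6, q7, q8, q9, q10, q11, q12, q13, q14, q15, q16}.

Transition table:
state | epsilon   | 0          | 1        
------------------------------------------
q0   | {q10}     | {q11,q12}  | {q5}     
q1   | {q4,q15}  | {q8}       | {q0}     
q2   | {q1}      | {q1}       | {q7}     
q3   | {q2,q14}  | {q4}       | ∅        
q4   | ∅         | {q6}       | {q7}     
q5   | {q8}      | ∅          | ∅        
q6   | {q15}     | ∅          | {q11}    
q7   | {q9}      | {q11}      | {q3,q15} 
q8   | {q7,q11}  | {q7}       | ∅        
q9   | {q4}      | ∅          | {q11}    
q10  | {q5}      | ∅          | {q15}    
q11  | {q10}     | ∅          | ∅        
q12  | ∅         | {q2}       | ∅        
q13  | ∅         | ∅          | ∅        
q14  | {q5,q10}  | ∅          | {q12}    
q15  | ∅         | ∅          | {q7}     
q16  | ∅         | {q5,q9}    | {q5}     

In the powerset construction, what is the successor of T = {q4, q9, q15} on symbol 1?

{q4, q5, q7, q8, q9, q10, q11}

q4 on 1 → {q7}.
q9 on 1 → {q11}.
q15 on 1 → {q7}.
Union after reading 1: {q7, q11}.
Now take the epsilon-closure:
From q7 via epsilon: add q9.
From q11 via epsilon: add q10.
From q9 via epsilon: add q4.
From q10 via epsilon: add q5.
From q5 via epsilon: add q8.
No new states can be added; the closed set is {q4, q5, q7, q8, q9, q10, q11}.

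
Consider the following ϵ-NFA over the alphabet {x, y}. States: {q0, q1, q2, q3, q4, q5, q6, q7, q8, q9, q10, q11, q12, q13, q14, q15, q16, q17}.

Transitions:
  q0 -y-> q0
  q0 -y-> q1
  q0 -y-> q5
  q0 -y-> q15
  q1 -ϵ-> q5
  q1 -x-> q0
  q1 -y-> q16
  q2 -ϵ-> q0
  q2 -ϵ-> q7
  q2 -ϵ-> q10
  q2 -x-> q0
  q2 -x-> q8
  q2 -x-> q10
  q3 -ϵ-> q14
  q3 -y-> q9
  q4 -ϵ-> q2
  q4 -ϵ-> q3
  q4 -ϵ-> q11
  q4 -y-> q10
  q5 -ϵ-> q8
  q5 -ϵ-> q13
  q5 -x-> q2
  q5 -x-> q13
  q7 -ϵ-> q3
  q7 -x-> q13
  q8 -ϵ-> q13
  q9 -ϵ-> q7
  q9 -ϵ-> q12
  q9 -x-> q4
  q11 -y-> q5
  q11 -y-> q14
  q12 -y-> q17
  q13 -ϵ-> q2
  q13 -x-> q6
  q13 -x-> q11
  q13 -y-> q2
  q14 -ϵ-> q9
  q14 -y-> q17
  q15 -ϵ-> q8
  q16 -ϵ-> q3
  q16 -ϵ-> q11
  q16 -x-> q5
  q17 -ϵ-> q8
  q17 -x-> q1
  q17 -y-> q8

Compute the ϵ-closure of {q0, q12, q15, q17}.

{q0, q2, q3, q7, q8, q9, q10, q12, q13, q14, q15, q17}

Start with {q0, q12, q15, q17}.
From q15 via ϵ: add q8.
From q8 via ϵ: add q13.
From q13 via ϵ: add q2.
From q2 via ϵ: add q7, q10.
From q7 via ϵ: add q3.
From q3 via ϵ: add q14.
From q14 via ϵ: add q9.
No new states can be added; the closed set is {q0, q2, q3, q7, q8, q9, q10, q12, q13, q14, q15, q17}.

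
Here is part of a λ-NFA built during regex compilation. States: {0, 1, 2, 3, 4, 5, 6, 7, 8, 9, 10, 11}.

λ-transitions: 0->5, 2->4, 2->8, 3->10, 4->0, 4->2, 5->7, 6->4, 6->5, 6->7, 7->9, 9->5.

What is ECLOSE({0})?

{0, 5, 7, 9}

Start with {0}.
From 0 via λ: add 5.
From 5 via λ: add 7.
From 7 via λ: add 9.
No new states can be added; the closed set is {0, 5, 7, 9}.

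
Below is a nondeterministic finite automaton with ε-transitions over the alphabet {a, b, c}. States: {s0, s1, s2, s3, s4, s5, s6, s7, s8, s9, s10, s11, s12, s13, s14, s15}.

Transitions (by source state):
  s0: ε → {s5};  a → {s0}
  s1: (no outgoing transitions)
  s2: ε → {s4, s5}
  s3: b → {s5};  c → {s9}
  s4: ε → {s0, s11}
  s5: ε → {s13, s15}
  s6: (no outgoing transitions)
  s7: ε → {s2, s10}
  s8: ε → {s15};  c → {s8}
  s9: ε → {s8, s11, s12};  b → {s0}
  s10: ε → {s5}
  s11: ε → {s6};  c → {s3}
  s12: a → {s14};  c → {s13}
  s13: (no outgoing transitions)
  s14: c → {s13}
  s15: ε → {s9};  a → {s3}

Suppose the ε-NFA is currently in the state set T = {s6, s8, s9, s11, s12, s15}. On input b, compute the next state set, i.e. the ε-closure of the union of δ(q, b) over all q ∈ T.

s9 on b → {s0}.
No b-transition from s6, s8, s11, s12, s15.
Union after reading b: {s0}.
Now take the ε-closure:
From s0 via ε: add s5.
From s5 via ε: add s13, s15.
From s15 via ε: add s9.
From s9 via ε: add s8, s11, s12.
From s11 via ε: add s6.
No new states can be added; the closed set is {s0, s5, s6, s8, s9, s11, s12, s13, s15}.

{s0, s5, s6, s8, s9, s11, s12, s13, s15}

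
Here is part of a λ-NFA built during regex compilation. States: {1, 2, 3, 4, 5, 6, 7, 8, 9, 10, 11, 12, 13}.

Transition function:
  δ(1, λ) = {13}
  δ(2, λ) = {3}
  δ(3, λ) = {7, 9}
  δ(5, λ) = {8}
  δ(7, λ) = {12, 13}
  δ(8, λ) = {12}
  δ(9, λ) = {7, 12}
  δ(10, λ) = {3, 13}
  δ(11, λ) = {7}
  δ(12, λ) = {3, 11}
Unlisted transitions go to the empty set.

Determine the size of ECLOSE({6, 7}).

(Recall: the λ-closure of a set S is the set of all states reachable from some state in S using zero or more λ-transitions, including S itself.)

7

Start with {6, 7}.
From 7 via λ: add 12, 13.
From 12 via λ: add 3, 11.
From 3 via λ: add 9.
λ-closure = {3, 6, 7, 9, 11, 12, 13}, which has 7 states.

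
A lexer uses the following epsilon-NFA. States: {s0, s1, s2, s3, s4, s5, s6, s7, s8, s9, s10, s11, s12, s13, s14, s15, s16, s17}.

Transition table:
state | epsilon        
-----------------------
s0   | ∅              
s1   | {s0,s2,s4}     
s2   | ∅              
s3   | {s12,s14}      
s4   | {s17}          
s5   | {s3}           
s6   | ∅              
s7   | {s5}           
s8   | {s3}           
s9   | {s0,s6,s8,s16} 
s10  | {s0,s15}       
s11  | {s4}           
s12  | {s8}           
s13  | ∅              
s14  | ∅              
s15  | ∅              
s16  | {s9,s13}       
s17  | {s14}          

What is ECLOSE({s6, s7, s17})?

Start with {s6, s7, s17}.
From s7 via epsilon: add s5.
From s17 via epsilon: add s14.
From s5 via epsilon: add s3.
From s3 via epsilon: add s12.
From s12 via epsilon: add s8.
No new states can be added; the closed set is {s3, s5, s6, s7, s8, s12, s14, s17}.

{s3, s5, s6, s7, s8, s12, s14, s17}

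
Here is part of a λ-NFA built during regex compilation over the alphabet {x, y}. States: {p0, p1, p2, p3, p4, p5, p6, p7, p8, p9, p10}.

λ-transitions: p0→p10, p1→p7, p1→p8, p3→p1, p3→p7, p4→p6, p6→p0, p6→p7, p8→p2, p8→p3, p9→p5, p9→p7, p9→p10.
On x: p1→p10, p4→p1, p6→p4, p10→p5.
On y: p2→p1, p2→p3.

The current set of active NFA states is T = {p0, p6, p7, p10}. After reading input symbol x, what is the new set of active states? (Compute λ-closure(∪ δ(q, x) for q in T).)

{p0, p4, p5, p6, p7, p10}

p6 on x → {p4}.
p10 on x → {p5}.
No x-transition from p0, p7.
Union after reading x: {p4, p5}.
Now take the λ-closure:
From p4 via λ: add p6.
From p6 via λ: add p0, p7.
From p0 via λ: add p10.
No new states can be added; the closed set is {p0, p4, p5, p6, p7, p10}.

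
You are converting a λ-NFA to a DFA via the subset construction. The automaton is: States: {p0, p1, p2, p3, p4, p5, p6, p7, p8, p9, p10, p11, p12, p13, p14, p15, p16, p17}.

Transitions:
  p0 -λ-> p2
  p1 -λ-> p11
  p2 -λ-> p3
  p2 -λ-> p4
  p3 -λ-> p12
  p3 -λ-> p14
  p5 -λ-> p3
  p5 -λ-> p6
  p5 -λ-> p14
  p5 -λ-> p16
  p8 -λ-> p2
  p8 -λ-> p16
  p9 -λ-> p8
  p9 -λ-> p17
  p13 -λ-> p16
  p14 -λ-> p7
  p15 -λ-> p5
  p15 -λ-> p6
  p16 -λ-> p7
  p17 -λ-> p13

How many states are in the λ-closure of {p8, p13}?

9

Start with {p8, p13}.
From p8 via λ: add p2, p16.
From p2 via λ: add p3, p4.
From p16 via λ: add p7.
From p3 via λ: add p12, p14.
λ-closure = {p2, p3, p4, p7, p8, p12, p13, p14, p16}, which has 9 states.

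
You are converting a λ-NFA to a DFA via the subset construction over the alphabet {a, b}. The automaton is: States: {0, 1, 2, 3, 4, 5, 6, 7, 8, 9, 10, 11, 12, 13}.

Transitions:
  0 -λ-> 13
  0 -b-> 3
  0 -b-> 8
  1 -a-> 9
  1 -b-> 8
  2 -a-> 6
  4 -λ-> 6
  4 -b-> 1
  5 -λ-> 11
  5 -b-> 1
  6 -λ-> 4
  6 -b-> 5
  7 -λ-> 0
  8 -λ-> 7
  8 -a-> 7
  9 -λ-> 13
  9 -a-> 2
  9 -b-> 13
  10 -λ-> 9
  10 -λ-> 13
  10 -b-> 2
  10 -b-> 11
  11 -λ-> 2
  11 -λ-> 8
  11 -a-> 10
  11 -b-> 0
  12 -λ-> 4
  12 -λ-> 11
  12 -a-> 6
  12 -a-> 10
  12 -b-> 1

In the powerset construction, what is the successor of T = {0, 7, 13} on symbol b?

{0, 3, 7, 8, 13}

0 on b → {3, 8}.
No b-transition from 7, 13.
Union after reading b: {3, 8}.
Now take the λ-closure:
From 8 via λ: add 7.
From 7 via λ: add 0.
From 0 via λ: add 13.
No new states can be added; the closed set is {0, 3, 7, 8, 13}.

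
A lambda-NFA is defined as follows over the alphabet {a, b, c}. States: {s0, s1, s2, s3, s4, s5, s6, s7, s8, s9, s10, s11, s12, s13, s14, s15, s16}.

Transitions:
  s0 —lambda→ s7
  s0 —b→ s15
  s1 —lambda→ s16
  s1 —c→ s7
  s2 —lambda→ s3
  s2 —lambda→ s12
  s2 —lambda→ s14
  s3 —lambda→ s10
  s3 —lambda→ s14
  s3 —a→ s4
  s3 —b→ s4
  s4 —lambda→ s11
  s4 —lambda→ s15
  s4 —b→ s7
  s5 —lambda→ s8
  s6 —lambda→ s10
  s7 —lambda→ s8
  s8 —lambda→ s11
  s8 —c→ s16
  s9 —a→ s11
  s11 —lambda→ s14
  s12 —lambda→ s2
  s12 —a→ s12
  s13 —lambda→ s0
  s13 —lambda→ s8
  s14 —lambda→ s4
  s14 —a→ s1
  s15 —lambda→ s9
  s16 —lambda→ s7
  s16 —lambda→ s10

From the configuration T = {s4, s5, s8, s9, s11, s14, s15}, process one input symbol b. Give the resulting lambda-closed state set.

{s4, s7, s8, s9, s11, s14, s15}

s4 on b → {s7}.
No b-transition from s5, s8, s9, s11, s14, s15.
Union after reading b: {s7}.
Now take the lambda-closure:
From s7 via lambda: add s8.
From s8 via lambda: add s11.
From s11 via lambda: add s14.
From s14 via lambda: add s4.
From s4 via lambda: add s15.
From s15 via lambda: add s9.
No new states can be added; the closed set is {s4, s7, s8, s9, s11, s14, s15}.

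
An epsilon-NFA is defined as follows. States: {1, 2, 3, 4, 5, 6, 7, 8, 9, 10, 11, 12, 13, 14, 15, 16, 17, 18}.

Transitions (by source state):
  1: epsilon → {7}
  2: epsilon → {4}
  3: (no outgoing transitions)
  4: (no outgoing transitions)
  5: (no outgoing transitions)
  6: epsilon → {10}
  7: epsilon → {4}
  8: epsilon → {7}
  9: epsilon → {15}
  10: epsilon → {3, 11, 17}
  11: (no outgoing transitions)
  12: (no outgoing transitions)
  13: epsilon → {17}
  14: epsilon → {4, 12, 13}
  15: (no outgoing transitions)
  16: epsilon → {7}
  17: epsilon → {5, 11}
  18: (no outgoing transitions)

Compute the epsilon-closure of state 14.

Start with {14}.
From 14 via epsilon: add 4, 12, 13.
From 13 via epsilon: add 17.
From 17 via epsilon: add 5, 11.
No new states can be added; the closed set is {4, 5, 11, 12, 13, 14, 17}.

{4, 5, 11, 12, 13, 14, 17}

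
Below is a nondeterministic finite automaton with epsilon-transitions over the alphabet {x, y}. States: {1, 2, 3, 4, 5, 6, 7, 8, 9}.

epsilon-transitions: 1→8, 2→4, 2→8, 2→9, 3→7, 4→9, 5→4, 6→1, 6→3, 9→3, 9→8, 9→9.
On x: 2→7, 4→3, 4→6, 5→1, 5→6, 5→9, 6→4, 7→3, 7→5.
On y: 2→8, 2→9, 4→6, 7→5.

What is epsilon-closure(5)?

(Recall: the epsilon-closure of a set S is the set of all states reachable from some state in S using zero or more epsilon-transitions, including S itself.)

{3, 4, 5, 7, 8, 9}

Start with {5}.
From 5 via epsilon: add 4.
From 4 via epsilon: add 9.
From 9 via epsilon: add 3, 8.
From 3 via epsilon: add 7.
No new states can be added; the closed set is {3, 4, 5, 7, 8, 9}.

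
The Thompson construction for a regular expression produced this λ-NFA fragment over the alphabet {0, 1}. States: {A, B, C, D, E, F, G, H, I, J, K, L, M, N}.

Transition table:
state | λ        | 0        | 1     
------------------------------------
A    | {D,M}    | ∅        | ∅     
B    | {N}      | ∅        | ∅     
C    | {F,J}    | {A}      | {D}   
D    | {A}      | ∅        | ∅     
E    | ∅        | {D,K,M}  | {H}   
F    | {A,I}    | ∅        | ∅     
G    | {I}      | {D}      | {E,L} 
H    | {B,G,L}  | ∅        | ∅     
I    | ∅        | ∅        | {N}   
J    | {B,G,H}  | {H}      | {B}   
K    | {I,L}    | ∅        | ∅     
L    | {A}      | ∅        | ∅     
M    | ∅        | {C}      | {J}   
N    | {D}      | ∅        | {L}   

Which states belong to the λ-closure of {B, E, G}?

Start with {B, E, G}.
From B via λ: add N.
From G via λ: add I.
From N via λ: add D.
From D via λ: add A.
From A via λ: add M.
No new states can be added; the closed set is {A, B, D, E, G, I, M, N}.

{A, B, D, E, G, I, M, N}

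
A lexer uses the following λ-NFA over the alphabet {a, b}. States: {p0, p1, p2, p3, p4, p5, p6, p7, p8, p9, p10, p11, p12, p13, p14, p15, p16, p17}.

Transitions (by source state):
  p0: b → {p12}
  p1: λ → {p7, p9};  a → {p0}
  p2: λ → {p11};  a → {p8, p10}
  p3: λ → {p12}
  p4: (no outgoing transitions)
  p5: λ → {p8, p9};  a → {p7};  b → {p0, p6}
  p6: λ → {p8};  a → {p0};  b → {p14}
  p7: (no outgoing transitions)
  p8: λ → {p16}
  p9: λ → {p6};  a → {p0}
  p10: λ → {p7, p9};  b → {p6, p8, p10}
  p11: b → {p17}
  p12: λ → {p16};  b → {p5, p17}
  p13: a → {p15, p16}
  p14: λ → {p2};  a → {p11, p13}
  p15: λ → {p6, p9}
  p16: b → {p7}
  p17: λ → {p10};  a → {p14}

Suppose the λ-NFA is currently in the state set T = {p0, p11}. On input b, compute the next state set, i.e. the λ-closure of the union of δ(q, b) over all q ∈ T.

{p6, p7, p8, p9, p10, p12, p16, p17}

p0 on b → {p12}.
p11 on b → {p17}.
Union after reading b: {p12, p17}.
Now take the λ-closure:
From p12 via λ: add p16.
From p17 via λ: add p10.
From p10 via λ: add p7, p9.
From p9 via λ: add p6.
From p6 via λ: add p8.
No new states can be added; the closed set is {p6, p7, p8, p9, p10, p12, p16, p17}.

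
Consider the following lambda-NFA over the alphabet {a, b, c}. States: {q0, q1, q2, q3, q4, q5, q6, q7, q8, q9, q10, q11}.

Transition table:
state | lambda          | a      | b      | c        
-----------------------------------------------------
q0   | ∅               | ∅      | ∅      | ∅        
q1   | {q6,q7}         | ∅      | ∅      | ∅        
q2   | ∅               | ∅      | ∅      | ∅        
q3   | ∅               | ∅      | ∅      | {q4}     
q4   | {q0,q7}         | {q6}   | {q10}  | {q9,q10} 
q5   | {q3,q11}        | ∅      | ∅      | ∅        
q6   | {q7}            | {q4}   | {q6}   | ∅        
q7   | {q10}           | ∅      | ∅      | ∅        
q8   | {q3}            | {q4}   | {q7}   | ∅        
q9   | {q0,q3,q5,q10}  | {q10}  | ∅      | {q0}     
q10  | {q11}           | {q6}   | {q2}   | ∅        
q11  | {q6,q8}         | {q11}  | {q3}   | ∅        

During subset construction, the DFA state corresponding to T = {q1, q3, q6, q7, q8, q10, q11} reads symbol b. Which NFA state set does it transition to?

q6 on b → {q6}.
q8 on b → {q7}.
q10 on b → {q2}.
q11 on b → {q3}.
No b-transition from q1, q3, q7.
Union after reading b: {q2, q3, q6, q7}.
Now take the lambda-closure:
From q7 via lambda: add q10.
From q10 via lambda: add q11.
From q11 via lambda: add q8.
No new states can be added; the closed set is {q2, q3, q6, q7, q8, q10, q11}.

{q2, q3, q6, q7, q8, q10, q11}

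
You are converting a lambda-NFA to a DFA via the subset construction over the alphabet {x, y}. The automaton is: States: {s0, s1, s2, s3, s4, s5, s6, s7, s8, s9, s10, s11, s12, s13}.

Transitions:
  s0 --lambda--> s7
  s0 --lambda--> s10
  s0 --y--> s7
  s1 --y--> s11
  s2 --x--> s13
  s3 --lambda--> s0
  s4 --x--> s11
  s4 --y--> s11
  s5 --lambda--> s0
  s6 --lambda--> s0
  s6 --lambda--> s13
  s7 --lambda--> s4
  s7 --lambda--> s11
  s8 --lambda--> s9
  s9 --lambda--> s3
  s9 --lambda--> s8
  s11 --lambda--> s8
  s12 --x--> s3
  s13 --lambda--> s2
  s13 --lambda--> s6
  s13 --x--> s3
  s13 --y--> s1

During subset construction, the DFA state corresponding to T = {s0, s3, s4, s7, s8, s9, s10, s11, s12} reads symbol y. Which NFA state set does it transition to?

s0 on y → {s7}.
s4 on y → {s11}.
No y-transition from s3, s7, s8, s9, s10, s11, s12.
Union after reading y: {s7, s11}.
Now take the lambda-closure:
From s7 via lambda: add s4.
From s11 via lambda: add s8.
From s8 via lambda: add s9.
From s9 via lambda: add s3.
From s3 via lambda: add s0.
From s0 via lambda: add s10.
No new states can be added; the closed set is {s0, s3, s4, s7, s8, s9, s10, s11}.

{s0, s3, s4, s7, s8, s9, s10, s11}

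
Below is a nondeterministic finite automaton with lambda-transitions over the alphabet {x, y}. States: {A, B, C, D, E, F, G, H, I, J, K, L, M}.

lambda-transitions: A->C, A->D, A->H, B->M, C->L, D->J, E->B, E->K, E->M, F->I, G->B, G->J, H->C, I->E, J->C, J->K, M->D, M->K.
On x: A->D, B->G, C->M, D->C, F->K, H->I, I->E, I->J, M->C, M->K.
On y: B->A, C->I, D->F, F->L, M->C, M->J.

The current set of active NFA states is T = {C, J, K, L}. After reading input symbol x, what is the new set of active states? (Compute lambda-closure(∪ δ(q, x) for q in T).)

{C, D, J, K, L, M}

C on x → {M}.
No x-transition from J, K, L.
Union after reading x: {M}.
Now take the lambda-closure:
From M via lambda: add D, K.
From D via lambda: add J.
From J via lambda: add C.
From C via lambda: add L.
No new states can be added; the closed set is {C, D, J, K, L, M}.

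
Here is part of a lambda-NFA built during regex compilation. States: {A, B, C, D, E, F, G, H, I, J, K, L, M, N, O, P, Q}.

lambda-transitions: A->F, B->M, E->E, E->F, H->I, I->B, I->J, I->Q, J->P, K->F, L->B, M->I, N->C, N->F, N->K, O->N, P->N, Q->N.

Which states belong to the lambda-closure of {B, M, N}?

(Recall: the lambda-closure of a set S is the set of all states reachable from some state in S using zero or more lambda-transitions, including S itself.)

Start with {B, M, N}.
From M via lambda: add I.
From N via lambda: add C, F, K.
From I via lambda: add J, Q.
From J via lambda: add P.
No new states can be added; the closed set is {B, C, F, I, J, K, M, N, P, Q}.

{B, C, F, I, J, K, M, N, P, Q}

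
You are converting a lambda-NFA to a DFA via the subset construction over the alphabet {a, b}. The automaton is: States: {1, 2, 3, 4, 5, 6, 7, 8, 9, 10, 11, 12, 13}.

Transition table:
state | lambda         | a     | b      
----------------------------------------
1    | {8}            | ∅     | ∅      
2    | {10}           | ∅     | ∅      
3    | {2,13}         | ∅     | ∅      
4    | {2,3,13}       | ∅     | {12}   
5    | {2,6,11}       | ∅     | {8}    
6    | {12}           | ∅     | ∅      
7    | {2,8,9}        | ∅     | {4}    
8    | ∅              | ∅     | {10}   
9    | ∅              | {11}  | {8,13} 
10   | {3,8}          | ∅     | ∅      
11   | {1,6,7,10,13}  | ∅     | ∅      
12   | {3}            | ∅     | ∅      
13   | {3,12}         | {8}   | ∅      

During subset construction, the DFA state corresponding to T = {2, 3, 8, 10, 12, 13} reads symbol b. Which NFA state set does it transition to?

8 on b → {10}.
No b-transition from 2, 3, 10, 12, 13.
Union after reading b: {10}.
Now take the lambda-closure:
From 10 via lambda: add 3, 8.
From 3 via lambda: add 2, 13.
From 13 via lambda: add 12.
No new states can be added; the closed set is {2, 3, 8, 10, 12, 13}.

{2, 3, 8, 10, 12, 13}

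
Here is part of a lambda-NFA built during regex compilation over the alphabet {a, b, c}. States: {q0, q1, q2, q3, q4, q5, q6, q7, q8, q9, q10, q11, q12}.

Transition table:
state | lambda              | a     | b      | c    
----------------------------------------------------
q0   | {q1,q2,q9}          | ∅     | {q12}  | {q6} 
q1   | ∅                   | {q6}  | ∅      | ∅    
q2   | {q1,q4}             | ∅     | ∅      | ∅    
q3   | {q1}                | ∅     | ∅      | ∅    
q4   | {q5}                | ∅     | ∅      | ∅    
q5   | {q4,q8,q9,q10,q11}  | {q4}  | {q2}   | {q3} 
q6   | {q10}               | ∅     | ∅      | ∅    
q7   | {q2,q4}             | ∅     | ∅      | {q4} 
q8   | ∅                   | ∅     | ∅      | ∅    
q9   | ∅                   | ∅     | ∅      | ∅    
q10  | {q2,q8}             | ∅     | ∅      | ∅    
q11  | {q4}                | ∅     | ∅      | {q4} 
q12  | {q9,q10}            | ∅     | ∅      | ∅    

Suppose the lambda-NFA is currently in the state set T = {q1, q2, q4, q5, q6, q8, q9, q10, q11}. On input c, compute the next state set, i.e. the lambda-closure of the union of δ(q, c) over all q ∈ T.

{q1, q2, q3, q4, q5, q8, q9, q10, q11}

q5 on c → {q3}.
q11 on c → {q4}.
No c-transition from q1, q2, q4, q6, q8, q9, q10.
Union after reading c: {q3, q4}.
Now take the lambda-closure:
From q3 via lambda: add q1.
From q4 via lambda: add q5.
From q5 via lambda: add q8, q9, q10, q11.
From q10 via lambda: add q2.
No new states can be added; the closed set is {q1, q2, q3, q4, q5, q8, q9, q10, q11}.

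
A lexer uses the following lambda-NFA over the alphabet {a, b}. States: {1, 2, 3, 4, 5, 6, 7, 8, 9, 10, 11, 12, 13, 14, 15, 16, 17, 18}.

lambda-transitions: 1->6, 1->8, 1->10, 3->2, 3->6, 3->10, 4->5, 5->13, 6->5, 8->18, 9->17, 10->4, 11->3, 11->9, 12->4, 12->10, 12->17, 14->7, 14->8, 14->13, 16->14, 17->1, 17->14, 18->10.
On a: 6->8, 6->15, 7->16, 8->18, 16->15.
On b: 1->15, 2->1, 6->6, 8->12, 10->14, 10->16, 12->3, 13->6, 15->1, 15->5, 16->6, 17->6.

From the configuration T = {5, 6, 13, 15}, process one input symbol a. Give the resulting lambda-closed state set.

6 on a → {8, 15}.
No a-transition from 5, 13, 15.
Union after reading a: {8, 15}.
Now take the lambda-closure:
From 8 via lambda: add 18.
From 18 via lambda: add 10.
From 10 via lambda: add 4.
From 4 via lambda: add 5.
From 5 via lambda: add 13.
No new states can be added; the closed set is {4, 5, 8, 10, 13, 15, 18}.

{4, 5, 8, 10, 13, 15, 18}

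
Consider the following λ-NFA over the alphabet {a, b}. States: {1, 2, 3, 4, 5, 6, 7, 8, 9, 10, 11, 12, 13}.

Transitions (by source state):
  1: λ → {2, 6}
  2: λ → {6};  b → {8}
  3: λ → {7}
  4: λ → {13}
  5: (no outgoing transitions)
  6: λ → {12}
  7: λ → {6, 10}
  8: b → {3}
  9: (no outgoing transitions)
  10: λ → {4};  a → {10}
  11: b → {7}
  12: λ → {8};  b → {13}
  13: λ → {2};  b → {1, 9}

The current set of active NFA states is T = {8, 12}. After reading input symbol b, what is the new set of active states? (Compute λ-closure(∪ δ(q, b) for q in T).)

8 on b → {3}.
12 on b → {13}.
Union after reading b: {3, 13}.
Now take the λ-closure:
From 3 via λ: add 7.
From 13 via λ: add 2.
From 2 via λ: add 6.
From 7 via λ: add 10.
From 6 via λ: add 12.
From 10 via λ: add 4.
From 12 via λ: add 8.
No new states can be added; the closed set is {2, 3, 4, 6, 7, 8, 10, 12, 13}.

{2, 3, 4, 6, 7, 8, 10, 12, 13}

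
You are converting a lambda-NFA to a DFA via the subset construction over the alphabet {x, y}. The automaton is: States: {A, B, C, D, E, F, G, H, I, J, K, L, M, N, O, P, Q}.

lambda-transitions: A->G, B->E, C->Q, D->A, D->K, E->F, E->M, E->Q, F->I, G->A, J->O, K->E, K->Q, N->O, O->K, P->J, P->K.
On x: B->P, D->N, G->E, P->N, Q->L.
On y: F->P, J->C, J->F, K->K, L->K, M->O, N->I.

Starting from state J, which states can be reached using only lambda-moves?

{E, F, I, J, K, M, O, Q}

Start with {J}.
From J via lambda: add O.
From O via lambda: add K.
From K via lambda: add E, Q.
From E via lambda: add F, M.
From F via lambda: add I.
No new states can be added; the closed set is {E, F, I, J, K, M, O, Q}.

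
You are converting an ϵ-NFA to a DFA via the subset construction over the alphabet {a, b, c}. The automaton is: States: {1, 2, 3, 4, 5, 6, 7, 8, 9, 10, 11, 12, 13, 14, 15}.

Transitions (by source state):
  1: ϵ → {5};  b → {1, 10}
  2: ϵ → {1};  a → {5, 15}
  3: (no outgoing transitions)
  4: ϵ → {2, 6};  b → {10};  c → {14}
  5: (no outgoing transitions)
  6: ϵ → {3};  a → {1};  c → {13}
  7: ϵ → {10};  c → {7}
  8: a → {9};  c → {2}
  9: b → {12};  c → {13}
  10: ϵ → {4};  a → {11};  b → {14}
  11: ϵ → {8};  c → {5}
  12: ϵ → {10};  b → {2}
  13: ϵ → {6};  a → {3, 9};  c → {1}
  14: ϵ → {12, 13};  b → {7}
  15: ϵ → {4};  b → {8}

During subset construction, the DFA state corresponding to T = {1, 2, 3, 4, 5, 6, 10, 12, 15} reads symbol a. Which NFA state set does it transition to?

2 on a → {5, 15}.
6 on a → {1}.
10 on a → {11}.
No a-transition from 1, 3, 4, 5, 12, 15.
Union after reading a: {1, 5, 11, 15}.
Now take the ϵ-closure:
From 11 via ϵ: add 8.
From 15 via ϵ: add 4.
From 4 via ϵ: add 2, 6.
From 6 via ϵ: add 3.
No new states can be added; the closed set is {1, 2, 3, 4, 5, 6, 8, 11, 15}.

{1, 2, 3, 4, 5, 6, 8, 11, 15}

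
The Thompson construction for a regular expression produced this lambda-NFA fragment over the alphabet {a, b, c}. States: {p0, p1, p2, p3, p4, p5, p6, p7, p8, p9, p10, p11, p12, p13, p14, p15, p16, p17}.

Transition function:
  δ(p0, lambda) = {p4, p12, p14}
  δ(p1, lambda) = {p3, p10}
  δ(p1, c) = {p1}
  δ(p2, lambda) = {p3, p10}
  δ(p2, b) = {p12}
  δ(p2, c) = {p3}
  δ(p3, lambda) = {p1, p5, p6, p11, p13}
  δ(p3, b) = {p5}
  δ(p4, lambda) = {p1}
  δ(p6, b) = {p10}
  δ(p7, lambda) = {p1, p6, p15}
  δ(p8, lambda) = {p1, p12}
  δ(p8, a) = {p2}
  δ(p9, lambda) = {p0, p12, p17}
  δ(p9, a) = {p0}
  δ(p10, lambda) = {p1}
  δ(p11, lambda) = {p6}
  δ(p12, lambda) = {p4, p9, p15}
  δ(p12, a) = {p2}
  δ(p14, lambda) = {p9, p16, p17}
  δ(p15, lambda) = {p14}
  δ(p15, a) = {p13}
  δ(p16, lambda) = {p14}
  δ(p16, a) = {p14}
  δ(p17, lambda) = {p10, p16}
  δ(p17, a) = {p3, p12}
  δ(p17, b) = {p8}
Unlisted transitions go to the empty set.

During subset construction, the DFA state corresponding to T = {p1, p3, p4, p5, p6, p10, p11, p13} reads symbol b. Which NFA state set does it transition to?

p3 on b → {p5}.
p6 on b → {p10}.
No b-transition from p1, p4, p5, p10, p11, p13.
Union after reading b: {p5, p10}.
Now take the lambda-closure:
From p10 via lambda: add p1.
From p1 via lambda: add p3.
From p3 via lambda: add p6, p11, p13.
No new states can be added; the closed set is {p1, p3, p5, p6, p10, p11, p13}.

{p1, p3, p5, p6, p10, p11, p13}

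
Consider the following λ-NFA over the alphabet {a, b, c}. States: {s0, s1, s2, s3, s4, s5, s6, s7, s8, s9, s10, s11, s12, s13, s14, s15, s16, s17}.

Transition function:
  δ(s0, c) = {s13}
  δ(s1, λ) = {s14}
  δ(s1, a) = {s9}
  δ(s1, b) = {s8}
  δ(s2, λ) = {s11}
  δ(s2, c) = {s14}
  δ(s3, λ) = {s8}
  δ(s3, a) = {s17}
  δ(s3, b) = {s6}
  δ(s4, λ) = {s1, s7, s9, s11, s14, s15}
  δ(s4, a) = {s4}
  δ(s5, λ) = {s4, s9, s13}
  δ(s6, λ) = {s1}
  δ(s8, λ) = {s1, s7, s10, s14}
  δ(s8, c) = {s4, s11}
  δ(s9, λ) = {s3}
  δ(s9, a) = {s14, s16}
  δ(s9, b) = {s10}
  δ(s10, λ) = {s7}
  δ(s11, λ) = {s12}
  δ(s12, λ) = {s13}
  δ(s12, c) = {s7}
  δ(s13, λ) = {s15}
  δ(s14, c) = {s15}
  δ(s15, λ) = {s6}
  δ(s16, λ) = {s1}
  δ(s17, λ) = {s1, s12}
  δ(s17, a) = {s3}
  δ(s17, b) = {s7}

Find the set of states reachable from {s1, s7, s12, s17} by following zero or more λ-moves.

{s1, s6, s7, s12, s13, s14, s15, s17}

Start with {s1, s7, s12, s17}.
From s1 via λ: add s14.
From s12 via λ: add s13.
From s13 via λ: add s15.
From s15 via λ: add s6.
No new states can be added; the closed set is {s1, s6, s7, s12, s13, s14, s15, s17}.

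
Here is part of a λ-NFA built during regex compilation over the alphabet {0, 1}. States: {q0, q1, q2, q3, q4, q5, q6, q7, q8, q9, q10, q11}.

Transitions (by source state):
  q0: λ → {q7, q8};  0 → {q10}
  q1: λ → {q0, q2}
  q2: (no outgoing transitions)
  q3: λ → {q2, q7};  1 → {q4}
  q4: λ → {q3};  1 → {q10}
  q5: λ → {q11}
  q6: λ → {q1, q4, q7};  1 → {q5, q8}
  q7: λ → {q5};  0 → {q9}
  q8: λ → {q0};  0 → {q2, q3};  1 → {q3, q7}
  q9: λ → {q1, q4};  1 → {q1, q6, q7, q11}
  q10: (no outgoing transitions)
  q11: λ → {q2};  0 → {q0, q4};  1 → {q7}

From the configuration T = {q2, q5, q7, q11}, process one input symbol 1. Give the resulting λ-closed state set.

{q2, q5, q7, q11}

q11 on 1 → {q7}.
No 1-transition from q2, q5, q7.
Union after reading 1: {q7}.
Now take the λ-closure:
From q7 via λ: add q5.
From q5 via λ: add q11.
From q11 via λ: add q2.
No new states can be added; the closed set is {q2, q5, q7, q11}.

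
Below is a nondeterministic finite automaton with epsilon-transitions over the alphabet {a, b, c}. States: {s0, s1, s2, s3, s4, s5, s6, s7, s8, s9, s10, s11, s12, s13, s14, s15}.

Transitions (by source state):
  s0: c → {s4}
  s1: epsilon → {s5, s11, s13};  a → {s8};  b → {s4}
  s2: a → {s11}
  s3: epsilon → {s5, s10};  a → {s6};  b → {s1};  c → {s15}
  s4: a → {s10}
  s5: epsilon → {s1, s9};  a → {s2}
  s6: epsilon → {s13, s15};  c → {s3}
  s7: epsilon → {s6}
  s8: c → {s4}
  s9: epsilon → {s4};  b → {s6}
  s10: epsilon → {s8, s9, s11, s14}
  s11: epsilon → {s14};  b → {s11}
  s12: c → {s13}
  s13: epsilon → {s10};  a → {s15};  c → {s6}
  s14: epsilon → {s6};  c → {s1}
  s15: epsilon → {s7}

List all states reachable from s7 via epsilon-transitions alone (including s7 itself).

Start with {s7}.
From s7 via epsilon: add s6.
From s6 via epsilon: add s13, s15.
From s13 via epsilon: add s10.
From s10 via epsilon: add s8, s9, s11, s14.
From s9 via epsilon: add s4.
No new states can be added; the closed set is {s4, s6, s7, s8, s9, s10, s11, s13, s14, s15}.

{s4, s6, s7, s8, s9, s10, s11, s13, s14, s15}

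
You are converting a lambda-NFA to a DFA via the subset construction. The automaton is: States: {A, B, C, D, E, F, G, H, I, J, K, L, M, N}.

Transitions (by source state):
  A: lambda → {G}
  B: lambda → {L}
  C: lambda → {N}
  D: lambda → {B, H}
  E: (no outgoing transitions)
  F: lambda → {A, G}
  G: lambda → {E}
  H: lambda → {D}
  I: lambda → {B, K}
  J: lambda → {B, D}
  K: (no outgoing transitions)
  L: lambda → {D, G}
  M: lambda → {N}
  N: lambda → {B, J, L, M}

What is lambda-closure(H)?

Start with {H}.
From H via lambda: add D.
From D via lambda: add B.
From B via lambda: add L.
From L via lambda: add G.
From G via lambda: add E.
No new states can be added; the closed set is {B, D, E, G, H, L}.

{B, D, E, G, H, L}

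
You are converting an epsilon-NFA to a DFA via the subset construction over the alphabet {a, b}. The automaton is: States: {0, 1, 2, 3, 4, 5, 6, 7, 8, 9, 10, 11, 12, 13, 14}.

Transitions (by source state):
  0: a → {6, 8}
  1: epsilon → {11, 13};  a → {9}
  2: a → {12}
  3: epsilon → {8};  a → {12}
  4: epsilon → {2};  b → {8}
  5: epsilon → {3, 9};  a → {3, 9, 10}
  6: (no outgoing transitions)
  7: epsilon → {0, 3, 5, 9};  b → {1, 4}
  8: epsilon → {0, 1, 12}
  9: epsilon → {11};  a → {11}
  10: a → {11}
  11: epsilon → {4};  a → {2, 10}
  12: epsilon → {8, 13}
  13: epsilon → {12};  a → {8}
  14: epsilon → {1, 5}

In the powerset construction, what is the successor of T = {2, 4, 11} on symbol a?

{0, 1, 2, 4, 8, 10, 11, 12, 13}

2 on a → {12}.
11 on a → {2, 10}.
No a-transition from 4.
Union after reading a: {2, 10, 12}.
Now take the epsilon-closure:
From 12 via epsilon: add 8, 13.
From 8 via epsilon: add 0, 1.
From 1 via epsilon: add 11.
From 11 via epsilon: add 4.
No new states can be added; the closed set is {0, 1, 2, 4, 8, 10, 11, 12, 13}.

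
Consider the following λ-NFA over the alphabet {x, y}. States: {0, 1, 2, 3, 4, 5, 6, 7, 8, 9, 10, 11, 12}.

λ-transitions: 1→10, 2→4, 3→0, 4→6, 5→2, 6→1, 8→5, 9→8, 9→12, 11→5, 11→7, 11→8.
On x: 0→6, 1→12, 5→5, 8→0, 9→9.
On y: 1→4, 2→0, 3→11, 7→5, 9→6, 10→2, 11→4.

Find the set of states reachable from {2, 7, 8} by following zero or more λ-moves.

{1, 2, 4, 5, 6, 7, 8, 10}

Start with {2, 7, 8}.
From 2 via λ: add 4.
From 8 via λ: add 5.
From 4 via λ: add 6.
From 6 via λ: add 1.
From 1 via λ: add 10.
No new states can be added; the closed set is {1, 2, 4, 5, 6, 7, 8, 10}.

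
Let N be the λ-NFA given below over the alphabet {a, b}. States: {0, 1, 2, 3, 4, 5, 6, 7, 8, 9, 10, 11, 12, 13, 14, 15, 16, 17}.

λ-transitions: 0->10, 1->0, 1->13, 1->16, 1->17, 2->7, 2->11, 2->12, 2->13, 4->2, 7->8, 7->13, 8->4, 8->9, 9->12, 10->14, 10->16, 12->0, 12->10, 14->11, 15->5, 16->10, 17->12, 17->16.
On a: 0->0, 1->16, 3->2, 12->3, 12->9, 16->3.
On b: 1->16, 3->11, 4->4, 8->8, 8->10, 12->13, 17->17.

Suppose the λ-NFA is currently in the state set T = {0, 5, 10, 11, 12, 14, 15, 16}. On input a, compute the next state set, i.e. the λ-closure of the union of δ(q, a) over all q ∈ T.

{0, 3, 9, 10, 11, 12, 14, 16}

0 on a → {0}.
12 on a → {3, 9}.
16 on a → {3}.
No a-transition from 5, 10, 11, 14, 15.
Union after reading a: {0, 3, 9}.
Now take the λ-closure:
From 0 via λ: add 10.
From 9 via λ: add 12.
From 10 via λ: add 14, 16.
From 14 via λ: add 11.
No new states can be added; the closed set is {0, 3, 9, 10, 11, 12, 14, 16}.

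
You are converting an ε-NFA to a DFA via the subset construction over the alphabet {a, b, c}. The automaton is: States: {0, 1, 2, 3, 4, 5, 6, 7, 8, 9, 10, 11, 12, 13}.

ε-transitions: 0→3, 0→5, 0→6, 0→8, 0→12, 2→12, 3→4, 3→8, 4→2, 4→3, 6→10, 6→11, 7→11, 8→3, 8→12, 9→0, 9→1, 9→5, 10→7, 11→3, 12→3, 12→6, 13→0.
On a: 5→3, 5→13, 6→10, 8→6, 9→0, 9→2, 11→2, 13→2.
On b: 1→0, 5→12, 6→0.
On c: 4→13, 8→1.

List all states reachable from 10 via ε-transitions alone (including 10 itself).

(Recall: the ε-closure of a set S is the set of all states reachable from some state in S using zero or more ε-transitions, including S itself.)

{2, 3, 4, 6, 7, 8, 10, 11, 12}

Start with {10}.
From 10 via ε: add 7.
From 7 via ε: add 11.
From 11 via ε: add 3.
From 3 via ε: add 4, 8.
From 4 via ε: add 2.
From 8 via ε: add 12.
From 12 via ε: add 6.
No new states can be added; the closed set is {2, 3, 4, 6, 7, 8, 10, 11, 12}.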